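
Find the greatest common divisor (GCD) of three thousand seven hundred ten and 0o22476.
Convert three thousand seven hundred ten (English words) → 3×1000 + 7×100 + 10 = 3710 (decimal)
Convert 0o22476 (octal) → 2×4096 + 2×512 + 4×64 + 7×8 + 6 = 9534 (decimal)
Compute gcd(3710, 9534) = 14
14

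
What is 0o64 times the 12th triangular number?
Convert 0o64 (octal) → 6×8 + 4 = 52 (decimal)
Convert the 12th triangular number (triangular index) → 12×13/2 = 78 (decimal)
Compute 52 × 78 = 4056
4056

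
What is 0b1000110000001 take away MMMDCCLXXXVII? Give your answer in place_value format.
Convert 0b1000110000001 (binary) → 4096 + 256 + 128 + 1 = 4481 (decimal)
Convert MMMDCCLXXXVII (Roman numeral) → 1000 + 1000 + 1000 + 500 + 100 + 100 + 50 + 10 + 10 + 10 + 5 + 1 + 1 = 3787 (decimal)
Compute 4481 - 3787 = 694
Convert 694 (decimal) → 694 = 6×100 + 9×10 + 4 → 6 hundreds, 9 tens, 4 ones (place-value notation)
6 hundreds, 9 tens, 4 ones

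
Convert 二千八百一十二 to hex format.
Convert 二千八百一十二 (Chinese numeral) → 2×1000 + 8×100 + 1×10 + 2 = 2812 (decimal)
Convert 2812 (decimal) → 2812 = 10×256 + 15×16 + 12 → 0xAFC (hexadecimal)
0xAFC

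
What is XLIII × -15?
Convert XLIII (Roman numeral) → 40 + 1 + 1 + 1 = 43 (decimal)
Compute 43 × -15 = -645
-645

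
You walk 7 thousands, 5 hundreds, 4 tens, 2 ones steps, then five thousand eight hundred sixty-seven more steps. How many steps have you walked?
Convert 7 thousands, 5 hundreds, 4 tens, 2 ones (place-value notation) → 7×1000 + 5×100 + 4×10 + 2 = 7542 (decimal)
Convert five thousand eight hundred sixty-seven (English words) → 5×1000 + 8×100 + 67 = 5867 (decimal)
Compute 7542 + 5867 = 13409
13409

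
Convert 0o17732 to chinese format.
Convert 0o17732 (octal) → 1×4096 + 7×512 + 7×64 + 3×8 + 2 = 8154 (decimal)
Convert 8154 (decimal) → 8154 = 8×1000 + 1×100 + 5×10 + 4 → 八千一百五十四 (Chinese numeral)
八千一百五十四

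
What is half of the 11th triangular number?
The 11th triangular number = 11×12/2 = 66
Compute 66 ÷ 2 = 33
33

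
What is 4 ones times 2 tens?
Convert 4 ones (place-value notation) → 4 (decimal)
Convert 2 tens (place-value notation) → 2×10 = 20 (decimal)
Compute 4 × 20 = 80
80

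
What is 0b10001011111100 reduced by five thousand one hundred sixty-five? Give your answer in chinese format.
Convert 0b10001011111100 (binary) → 8192 + 512 + 128 + 64 + 32 + 16 + 8 + 4 = 8956 (decimal)
Convert five thousand one hundred sixty-five (English words) → 5×1000 + 1×100 + 65 = 5165 (decimal)
Compute 8956 - 5165 = 3791
Convert 3791 (decimal) → 3791 = 3×1000 + 7×100 + 9×10 + 1 → 三千七百九十一 (Chinese numeral)
三千七百九十一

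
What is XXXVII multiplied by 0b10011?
Convert XXXVII (Roman numeral) → 10 + 10 + 10 + 5 + 1 + 1 = 37 (decimal)
Convert 0b10011 (binary) → 16 + 2 + 1 = 19 (decimal)
Compute 37 × 19 = 703
703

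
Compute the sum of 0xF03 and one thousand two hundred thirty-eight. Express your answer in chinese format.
Convert 0xF03 (hexadecimal) → 15×256 + 3 = 3843 (decimal)
Convert one thousand two hundred thirty-eight (English words) → 1×1000 + 2×100 + 38 = 1238 (decimal)
Compute 3843 + 1238 = 5081
Convert 5081 (decimal) → 5081 = 5×1000 + 8×10 + 1 → 五千零八十一 (Chinese numeral)
五千零八十一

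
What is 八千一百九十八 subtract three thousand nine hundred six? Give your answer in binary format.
Convert 八千一百九十八 (Chinese numeral) → 8×1000 + 1×100 + 9×10 + 8 = 8198 (decimal)
Convert three thousand nine hundred six (English words) → 3×1000 + 9×100 + 6 = 3906 (decimal)
Compute 8198 - 3906 = 4292
Convert 4292 (decimal) → 4292 = 4096 + 128 + 64 + 4 → 0b1000011000100 (binary)
0b1000011000100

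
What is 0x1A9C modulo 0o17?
Convert 0x1A9C (hexadecimal) → 1×4096 + 10×256 + 9×16 + 12 = 6812 (decimal)
Convert 0o17 (octal) → 1×8 + 7 = 15 (decimal)
Compute 6812 mod 15 = 2
2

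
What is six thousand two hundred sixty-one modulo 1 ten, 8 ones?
Convert six thousand two hundred sixty-one (English words) → 6×1000 + 2×100 + 61 = 6261 (decimal)
Convert 1 ten, 8 ones (place-value notation) → 1×10 + 8 = 18 (decimal)
Compute 6261 mod 18 = 15
15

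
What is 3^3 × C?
Convert 3^3 (power) → 27 (decimal)
Convert C (Roman numeral) → 100 (decimal)
Compute 27 × 100 = 2700
2700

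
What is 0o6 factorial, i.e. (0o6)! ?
Convert 0o6 (octal) → 6 (decimal)
Compute 6! = 720
720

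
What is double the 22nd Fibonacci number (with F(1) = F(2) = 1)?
The 22nd Fibonacci number (with F(1) = F(2) = 1) = 17711
Compute 17711 × 2 = 35422
35422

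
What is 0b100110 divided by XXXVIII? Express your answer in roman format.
Convert 0b100110 (binary) → 32 + 4 + 2 = 38 (decimal)
Convert XXXVIII (Roman numeral) → 10 + 10 + 10 + 5 + 1 + 1 + 1 = 38 (decimal)
Compute 38 ÷ 38 = 1
Convert 1 (decimal) → I (Roman numeral)
I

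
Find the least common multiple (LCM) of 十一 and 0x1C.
Convert 十一 (Chinese numeral) → 1×10 + 1 = 11 (decimal)
Convert 0x1C (hexadecimal) → 1×16 + 12 = 28 (decimal)
Compute lcm(11, 28) = 308
308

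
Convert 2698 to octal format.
Convert 2698 (decimal) → 2698 = 5×512 + 2×64 + 1×8 + 2 → 0o5212 (octal)
0o5212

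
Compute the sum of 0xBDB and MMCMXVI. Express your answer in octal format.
Convert 0xBDB (hexadecimal) → 11×256 + 13×16 + 11 = 3035 (decimal)
Convert MMCMXVI (Roman numeral) → 1000 + 1000 + 900 + 10 + 5 + 1 = 2916 (decimal)
Compute 3035 + 2916 = 5951
Convert 5951 (decimal) → 5951 = 1×4096 + 3×512 + 4×64 + 7×8 + 7 → 0o13477 (octal)
0o13477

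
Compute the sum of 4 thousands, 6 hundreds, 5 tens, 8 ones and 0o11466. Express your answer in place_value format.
Convert 4 thousands, 6 hundreds, 5 tens, 8 ones (place-value notation) → 4×1000 + 6×100 + 5×10 + 8 = 4658 (decimal)
Convert 0o11466 (octal) → 1×4096 + 1×512 + 4×64 + 6×8 + 6 = 4918 (decimal)
Compute 4658 + 4918 = 9576
Convert 9576 (decimal) → 9576 = 9×1000 + 5×100 + 7×10 + 6 → 9 thousands, 5 hundreds, 7 tens, 6 ones (place-value notation)
9 thousands, 5 hundreds, 7 tens, 6 ones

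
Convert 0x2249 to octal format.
Convert 0x2249 (hexadecimal) → 2×4096 + 2×256 + 4×16 + 9 = 8777 (decimal)
Convert 8777 (decimal) → 8777 = 2×4096 + 1×512 + 1×64 + 1×8 + 1 → 0o21111 (octal)
0o21111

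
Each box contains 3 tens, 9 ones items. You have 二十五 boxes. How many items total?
Convert 3 tens, 9 ones (place-value notation) → 3×10 + 9 = 39 (decimal)
Convert 二十五 (Chinese numeral) → 2×10 + 5 = 25 (decimal)
Compute 39 × 25 = 975
975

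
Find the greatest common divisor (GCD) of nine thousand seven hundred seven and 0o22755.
Convert nine thousand seven hundred seven (English words) → 9×1000 + 7×100 + 7 = 9707 (decimal)
Convert 0o22755 (octal) → 2×4096 + 2×512 + 7×64 + 5×8 + 5 = 9709 (decimal)
Compute gcd(9707, 9709) = 1
1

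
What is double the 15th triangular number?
The 15th triangular number = 15×16/2 = 120
Compute 120 × 2 = 240
240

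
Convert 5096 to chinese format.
Convert 5096 (decimal) → 5096 = 5×1000 + 9×10 + 6 → 五千零九十六 (Chinese numeral)
五千零九十六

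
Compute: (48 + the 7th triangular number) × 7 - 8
Convert the 7th triangular number (triangular index) → 7×8/2 = 28 (decimal)
Expression in decimal: (48 + 28) × 7 - 8
Parentheses first: 48 + 28 = 76
Multiply: 76 × 7 = 532
Subtract: 532 - 8 = 524
524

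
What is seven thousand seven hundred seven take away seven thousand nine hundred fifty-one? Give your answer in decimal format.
Convert seven thousand seven hundred seven (English words) → 7×1000 + 7×100 + 7 = 7707 (decimal)
Convert seven thousand nine hundred fifty-one (English words) → 7×1000 + 9×100 + 51 = 7951 (decimal)
Compute 7707 - 7951 = -244
-244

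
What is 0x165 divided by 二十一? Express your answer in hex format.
Convert 0x165 (hexadecimal) → 1×256 + 6×16 + 5 = 357 (decimal)
Convert 二十一 (Chinese numeral) → 2×10 + 1 = 21 (decimal)
Compute 357 ÷ 21 = 17
Convert 17 (decimal) → 17 = 1×16 + 1 → 0x11 (hexadecimal)
0x11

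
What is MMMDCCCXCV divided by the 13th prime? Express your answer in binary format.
Convert MMMDCCCXCV (Roman numeral) → 1000 + 1000 + 1000 + 500 + 100 + 100 + 100 + 90 + 5 = 3895 (decimal)
Convert the 13th prime (prime index) → 41 (decimal)
Compute 3895 ÷ 41 = 95
Convert 95 (decimal) → 95 = 64 + 16 + 8 + 4 + 2 + 1 → 0b1011111 (binary)
0b1011111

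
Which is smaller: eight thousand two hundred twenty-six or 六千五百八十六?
Convert eight thousand two hundred twenty-six (English words) → 8×1000 + 2×100 + 26 = 8226 (decimal)
Convert 六千五百八十六 (Chinese numeral) → 6×1000 + 5×100 + 8×10 + 6 = 6586 (decimal)
Compare 8226 vs 6586: smaller = 6586
6586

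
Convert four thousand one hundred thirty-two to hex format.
Convert four thousand one hundred thirty-two (English words) → 4×1000 + 1×100 + 32 = 4132 (decimal)
Convert 4132 (decimal) → 4132 = 1×4096 + 2×16 + 4 → 0x1024 (hexadecimal)
0x1024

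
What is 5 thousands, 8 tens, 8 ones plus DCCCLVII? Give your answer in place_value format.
Convert 5 thousands, 8 tens, 8 ones (place-value notation) → 5×1000 + 8×10 + 8 = 5088 (decimal)
Convert DCCCLVII (Roman numeral) → 500 + 100 + 100 + 100 + 50 + 5 + 1 + 1 = 857 (decimal)
Compute 5088 + 857 = 5945
Convert 5945 (decimal) → 5945 = 5×1000 + 9×100 + 4×10 + 5 → 5 thousands, 9 hundreds, 4 tens, 5 ones (place-value notation)
5 thousands, 9 hundreds, 4 tens, 5 ones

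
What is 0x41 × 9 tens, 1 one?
Convert 0x41 (hexadecimal) → 4×16 + 1 = 65 (decimal)
Convert 9 tens, 1 one (place-value notation) → 9×10 + 1 = 91 (decimal)
Compute 65 × 91 = 5915
5915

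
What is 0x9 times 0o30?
Convert 0x9 (hexadecimal) → 9 (decimal)
Convert 0o30 (octal) → 3×8 = 24 (decimal)
Compute 9 × 24 = 216
216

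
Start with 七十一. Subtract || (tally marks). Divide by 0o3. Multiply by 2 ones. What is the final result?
Convert 七十一 (Chinese numeral) → 7×10 + 1 = 71 (decimal)
Start: 71
Convert || (tally marks) → 2 (decimal)
71 - 2 = 69
Convert 0o3 (octal) → 3 (decimal)
69 ÷ 3 = 23
Convert 2 ones (place-value notation) → 2 (decimal)
23 × 2 = 46
46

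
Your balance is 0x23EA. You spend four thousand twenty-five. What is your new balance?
Convert 0x23EA (hexadecimal) → 2×4096 + 3×256 + 14×16 + 10 = 9194 (decimal)
Convert four thousand twenty-five (English words) → 4×1000 + 25 = 4025 (decimal)
Compute 9194 - 4025 = 5169
5169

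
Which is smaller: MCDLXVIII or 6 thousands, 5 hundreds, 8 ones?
Convert MCDLXVIII (Roman numeral) → 1000 + 400 + 50 + 10 + 5 + 1 + 1 + 1 = 1468 (decimal)
Convert 6 thousands, 5 hundreds, 8 ones (place-value notation) → 6×1000 + 5×100 + 8 = 6508 (decimal)
Compare 1468 vs 6508: smaller = 1468
1468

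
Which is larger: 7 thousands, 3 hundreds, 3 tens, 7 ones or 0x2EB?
Convert 7 thousands, 3 hundreds, 3 tens, 7 ones (place-value notation) → 7×1000 + 3×100 + 3×10 + 7 = 7337 (decimal)
Convert 0x2EB (hexadecimal) → 2×256 + 14×16 + 11 = 747 (decimal)
Compare 7337 vs 747: larger = 7337
7337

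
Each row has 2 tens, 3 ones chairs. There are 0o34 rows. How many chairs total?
Convert 2 tens, 3 ones (place-value notation) → 2×10 + 3 = 23 (decimal)
Convert 0o34 (octal) → 3×8 + 4 = 28 (decimal)
Compute 23 × 28 = 644
644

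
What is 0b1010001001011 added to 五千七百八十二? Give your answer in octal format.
Convert 0b1010001001011 (binary) → 4096 + 1024 + 64 + 8 + 2 + 1 = 5195 (decimal)
Convert 五千七百八十二 (Chinese numeral) → 5×1000 + 7×100 + 8×10 + 2 = 5782 (decimal)
Compute 5195 + 5782 = 10977
Convert 10977 (decimal) → 10977 = 2×4096 + 5×512 + 3×64 + 4×8 + 1 → 0o25341 (octal)
0o25341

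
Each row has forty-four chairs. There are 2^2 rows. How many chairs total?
Convert forty-four (English words) → 44 (decimal)
Convert 2^2 (power) → 4 (decimal)
Compute 44 × 4 = 176
176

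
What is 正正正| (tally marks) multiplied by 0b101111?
Convert 正正正| (tally marks) → 5 + 5 + 5 + 1 = 16 (decimal)
Convert 0b101111 (binary) → 32 + 8 + 4 + 2 + 1 = 47 (decimal)
Compute 16 × 47 = 752
752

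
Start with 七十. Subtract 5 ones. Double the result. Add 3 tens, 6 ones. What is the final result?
Convert 七十 (Chinese numeral) → 7×10 = 70 (decimal)
Start: 70
Convert 5 ones (place-value notation) → 5 (decimal)
70 - 5 = 65
65 × 2 = 130
Convert 3 tens, 6 ones (place-value notation) → 3×10 + 6 = 36 (decimal)
130 + 36 = 166
166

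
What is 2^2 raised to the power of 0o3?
Convert 2^2 (power) → 4 (decimal)
Convert 0o3 (octal) → 3 (decimal)
Compute 4 ^ 3 = 64
64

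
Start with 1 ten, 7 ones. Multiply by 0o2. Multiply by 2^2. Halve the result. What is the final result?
Convert 1 ten, 7 ones (place-value notation) → 1×10 + 7 = 17 (decimal)
Start: 17
Convert 0o2 (octal) → 2 (decimal)
17 × 2 = 34
Convert 2^2 (power) → 4 (decimal)
34 × 4 = 136
136 ÷ 2 = 68
68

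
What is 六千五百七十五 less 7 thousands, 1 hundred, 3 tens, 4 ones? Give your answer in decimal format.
Convert 六千五百七十五 (Chinese numeral) → 6×1000 + 5×100 + 7×10 + 5 = 6575 (decimal)
Convert 7 thousands, 1 hundred, 3 tens, 4 ones (place-value notation) → 7×1000 + 1×100 + 3×10 + 4 = 7134 (decimal)
Compute 6575 - 7134 = -559
-559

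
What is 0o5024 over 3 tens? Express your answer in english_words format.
Convert 0o5024 (octal) → 5×512 + 2×8 + 4 = 2580 (decimal)
Convert 3 tens (place-value notation) → 3×10 = 30 (decimal)
Compute 2580 ÷ 30 = 86
Convert 86 (decimal) → eighty-six (English words)
eighty-six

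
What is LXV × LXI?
Convert LXV (Roman numeral) → 50 + 10 + 5 = 65 (decimal)
Convert LXI (Roman numeral) → 50 + 10 + 1 = 61 (decimal)
Compute 65 × 61 = 3965
3965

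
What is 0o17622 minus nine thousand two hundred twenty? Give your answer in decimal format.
Convert 0o17622 (octal) → 1×4096 + 7×512 + 6×64 + 2×8 + 2 = 8082 (decimal)
Convert nine thousand two hundred twenty (English words) → 9×1000 + 2×100 + 20 = 9220 (decimal)
Compute 8082 - 9220 = -1138
-1138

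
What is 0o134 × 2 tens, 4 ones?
Convert 0o134 (octal) → 1×64 + 3×8 + 4 = 92 (decimal)
Convert 2 tens, 4 ones (place-value notation) → 2×10 + 4 = 24 (decimal)
Compute 92 × 24 = 2208
2208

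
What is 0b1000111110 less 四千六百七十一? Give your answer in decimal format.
Convert 0b1000111110 (binary) → 512 + 32 + 16 + 8 + 4 + 2 = 574 (decimal)
Convert 四千六百七十一 (Chinese numeral) → 4×1000 + 6×100 + 7×10 + 1 = 4671 (decimal)
Compute 574 - 4671 = -4097
-4097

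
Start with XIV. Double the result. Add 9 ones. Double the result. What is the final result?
Convert XIV (Roman numeral) → 10 + 4 = 14 (decimal)
Start: 14
14 × 2 = 28
Convert 9 ones (place-value notation) → 9 (decimal)
28 + 9 = 37
37 × 2 = 74
74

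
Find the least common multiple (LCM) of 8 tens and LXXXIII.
Convert 8 tens (place-value notation) → 8×10 = 80 (decimal)
Convert LXXXIII (Roman numeral) → 50 + 10 + 10 + 10 + 1 + 1 + 1 = 83 (decimal)
Compute lcm(80, 83) = 6640
6640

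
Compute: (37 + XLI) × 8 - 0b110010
Convert XLI (Roman numeral) → 40 + 1 = 41 (decimal)
Convert 0b110010 (binary) → 32 + 16 + 2 = 50 (decimal)
Expression in decimal: (37 + 41) × 8 - 50
Parentheses first: 37 + 41 = 78
Multiply: 78 × 8 = 624
Subtract: 624 - 50 = 574
574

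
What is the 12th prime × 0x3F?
Convert the 12th prime (prime index) → 37 (decimal)
Convert 0x3F (hexadecimal) → 3×16 + 15 = 63 (decimal)
Compute 37 × 63 = 2331
2331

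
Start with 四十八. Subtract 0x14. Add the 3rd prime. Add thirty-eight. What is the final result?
Convert 四十八 (Chinese numeral) → 4×10 + 8 = 48 (decimal)
Start: 48
Convert 0x14 (hexadecimal) → 1×16 + 4 = 20 (decimal)
48 - 20 = 28
Convert the 3rd prime (prime index) → 5 (decimal)
28 + 5 = 33
Convert thirty-eight (English words) → 38 (decimal)
33 + 38 = 71
71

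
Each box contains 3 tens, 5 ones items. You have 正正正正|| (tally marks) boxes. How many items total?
Convert 3 tens, 5 ones (place-value notation) → 3×10 + 5 = 35 (decimal)
Convert 正正正正|| (tally marks) → 5 + 5 + 5 + 5 + 2 = 22 (decimal)
Compute 35 × 22 = 770
770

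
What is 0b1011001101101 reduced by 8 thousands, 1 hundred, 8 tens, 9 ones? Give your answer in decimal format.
Convert 0b1011001101101 (binary) → 4096 + 1024 + 512 + 64 + 32 + 8 + 4 + 1 = 5741 (decimal)
Convert 8 thousands, 1 hundred, 8 tens, 9 ones (place-value notation) → 8×1000 + 1×100 + 8×10 + 9 = 8189 (decimal)
Compute 5741 - 8189 = -2448
-2448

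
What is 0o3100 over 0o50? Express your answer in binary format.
Convert 0o3100 (octal) → 3×512 + 1×64 = 1600 (decimal)
Convert 0o50 (octal) → 5×8 = 40 (decimal)
Compute 1600 ÷ 40 = 40
Convert 40 (decimal) → 40 = 32 + 8 → 0b101000 (binary)
0b101000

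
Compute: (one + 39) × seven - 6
Convert one (English words) → 1 (decimal)
Convert seven (English words) → 7 (decimal)
Expression in decimal: (1 + 39) × 7 - 6
Parentheses first: 1 + 39 = 40
Multiply: 40 × 7 = 280
Subtract: 280 - 6 = 274
274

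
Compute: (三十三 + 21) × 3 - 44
Convert 三十三 (Chinese numeral) → 3×10 + 3 = 33 (decimal)
Expression in decimal: (33 + 21) × 3 - 44
Parentheses first: 33 + 21 = 54
Multiply: 54 × 3 = 162
Subtract: 162 - 44 = 118
118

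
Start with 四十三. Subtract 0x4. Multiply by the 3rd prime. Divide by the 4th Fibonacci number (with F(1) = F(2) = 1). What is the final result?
Convert 四十三 (Chinese numeral) → 4×10 + 3 = 43 (decimal)
Start: 43
Convert 0x4 (hexadecimal) → 4 (decimal)
43 - 4 = 39
Convert the 3rd prime (prime index) → 5 (decimal)
39 × 5 = 195
Convert the 4th Fibonacci number (with F(1) = F(2) = 1) (Fibonacci index) → 1, 1, 2, 3 → 3 (decimal)
195 ÷ 3 = 65
65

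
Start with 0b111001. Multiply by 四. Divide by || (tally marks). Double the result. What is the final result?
Convert 0b111001 (binary) → 32 + 16 + 8 + 1 = 57 (decimal)
Start: 57
Convert 四 (Chinese numeral) → 4 (decimal)
57 × 4 = 228
Convert || (tally marks) → 2 (decimal)
228 ÷ 2 = 114
114 × 2 = 228
228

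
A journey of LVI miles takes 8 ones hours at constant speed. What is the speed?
Convert LVI (Roman numeral) → 50 + 5 + 1 = 56 (decimal)
Convert 8 ones (place-value notation) → 8 (decimal)
Compute 56 ÷ 8 = 7
7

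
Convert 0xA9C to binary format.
Convert 0xA9C (hexadecimal) → 10×256 + 9×16 + 12 = 2716 (decimal)
Convert 2716 (decimal) → 2716 = 2048 + 512 + 128 + 16 + 8 + 4 → 0b101010011100 (binary)
0b101010011100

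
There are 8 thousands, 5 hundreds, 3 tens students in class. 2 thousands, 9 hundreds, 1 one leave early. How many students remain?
Convert 8 thousands, 5 hundreds, 3 tens (place-value notation) → 8×1000 + 5×100 + 3×10 = 8530 (decimal)
Convert 2 thousands, 9 hundreds, 1 one (place-value notation) → 2×1000 + 9×100 + 1 = 2901 (decimal)
Compute 8530 - 2901 = 5629
5629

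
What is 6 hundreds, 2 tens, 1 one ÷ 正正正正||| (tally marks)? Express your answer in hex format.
Convert 6 hundreds, 2 tens, 1 one (place-value notation) → 6×100 + 2×10 + 1 = 621 (decimal)
Convert 正正正正||| (tally marks) → 5 + 5 + 5 + 5 + 3 = 23 (decimal)
Compute 621 ÷ 23 = 27
Convert 27 (decimal) → 27 = 1×16 + 11 → 0x1B (hexadecimal)
0x1B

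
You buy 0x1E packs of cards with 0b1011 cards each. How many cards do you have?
Convert 0b1011 (binary) → 8 + 2 + 1 = 11 (decimal)
Convert 0x1E (hexadecimal) → 1×16 + 14 = 30 (decimal)
Compute 11 × 30 = 330
330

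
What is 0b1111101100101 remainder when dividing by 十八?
Convert 0b1111101100101 (binary) → 4096 + 2048 + 1024 + 512 + 256 + 64 + 32 + 4 + 1 = 8037 (decimal)
Convert 十八 (Chinese numeral) → 1×10 + 8 = 18 (decimal)
Compute 8037 mod 18 = 9
9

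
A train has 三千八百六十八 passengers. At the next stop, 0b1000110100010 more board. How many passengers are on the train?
Convert 三千八百六十八 (Chinese numeral) → 3×1000 + 8×100 + 6×10 + 8 = 3868 (decimal)
Convert 0b1000110100010 (binary) → 4096 + 256 + 128 + 32 + 2 = 4514 (decimal)
Compute 3868 + 4514 = 8382
8382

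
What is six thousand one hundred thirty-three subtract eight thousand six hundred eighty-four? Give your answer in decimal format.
Convert six thousand one hundred thirty-three (English words) → 6×1000 + 1×100 + 33 = 6133 (decimal)
Convert eight thousand six hundred eighty-four (English words) → 8×1000 + 6×100 + 84 = 8684 (decimal)
Compute 6133 - 8684 = -2551
-2551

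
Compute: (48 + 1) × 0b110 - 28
Convert 0b110 (binary) → 4 + 2 = 6 (decimal)
Expression in decimal: (48 + 1) × 6 - 28
Parentheses first: 48 + 1 = 49
Multiply: 49 × 6 = 294
Subtract: 294 - 28 = 266
266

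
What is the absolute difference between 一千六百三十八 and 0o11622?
Convert 一千六百三十八 (Chinese numeral) → 1×1000 + 6×100 + 3×10 + 8 = 1638 (decimal)
Convert 0o11622 (octal) → 1×4096 + 1×512 + 6×64 + 2×8 + 2 = 5010 (decimal)
Compute |1638 - 5010| = 3372
3372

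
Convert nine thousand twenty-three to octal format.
Convert nine thousand twenty-three (English words) → 9×1000 + 23 = 9023 (decimal)
Convert 9023 (decimal) → 9023 = 2×4096 + 1×512 + 4×64 + 7×8 + 7 → 0o21477 (octal)
0o21477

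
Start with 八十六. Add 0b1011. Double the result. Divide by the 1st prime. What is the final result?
Convert 八十六 (Chinese numeral) → 8×10 + 6 = 86 (decimal)
Start: 86
Convert 0b1011 (binary) → 8 + 2 + 1 = 11 (decimal)
86 + 11 = 97
97 × 2 = 194
Convert the 1st prime (prime index) → 2 (decimal)
194 ÷ 2 = 97
97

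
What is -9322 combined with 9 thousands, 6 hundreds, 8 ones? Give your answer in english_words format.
Convert 9 thousands, 6 hundreds, 8 ones (place-value notation) → 9×1000 + 6×100 + 8 = 9608 (decimal)
Compute -9322 + 9608 = 286
Convert 286 (decimal) → 286 = 2×100 + 86 → two hundred eighty-six (English words)
two hundred eighty-six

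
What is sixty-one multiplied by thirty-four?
Convert sixty-one (English words) → 61 (decimal)
Convert thirty-four (English words) → 34 (decimal)
Compute 61 × 34 = 2074
2074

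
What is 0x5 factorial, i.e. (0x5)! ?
Convert 0x5 (hexadecimal) → 5 (decimal)
Compute 5! = 120
120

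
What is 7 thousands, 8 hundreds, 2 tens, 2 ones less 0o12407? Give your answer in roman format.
Convert 7 thousands, 8 hundreds, 2 tens, 2 ones (place-value notation) → 7×1000 + 8×100 + 2×10 + 2 = 7822 (decimal)
Convert 0o12407 (octal) → 1×4096 + 2×512 + 4×64 + 7 = 5383 (decimal)
Compute 7822 - 5383 = 2439
Convert 2439 (decimal) → 2439 = 1000 + 1000 + 400 + 10 + 10 + 10 + 9 → MMCDXXXIX (Roman numeral)
MMCDXXXIX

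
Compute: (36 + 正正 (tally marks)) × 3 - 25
Convert 正正 (tally marks) → 5 + 5 = 10 (decimal)
Expression in decimal: (36 + 10) × 3 - 25
Parentheses first: 36 + 10 = 46
Multiply: 46 × 3 = 138
Subtract: 138 - 25 = 113
113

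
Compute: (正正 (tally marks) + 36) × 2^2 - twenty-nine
Convert 正正 (tally marks) → 5 + 5 = 10 (decimal)
Convert 2^2 (power) → 4 (decimal)
Convert twenty-nine (English words) → 29 (decimal)
Expression in decimal: (10 + 36) × 4 - 29
Parentheses first: 10 + 36 = 46
Multiply: 46 × 4 = 184
Subtract: 184 - 29 = 155
155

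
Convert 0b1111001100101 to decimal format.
Convert 0b1111001100101 (binary) → 4096 + 2048 + 1024 + 512 + 64 + 32 + 4 + 1 = 7781 (decimal)
7781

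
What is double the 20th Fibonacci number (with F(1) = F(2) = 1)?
The 20th Fibonacci number (with F(1) = F(2) = 1) = 6765
Compute 6765 × 2 = 13530
13530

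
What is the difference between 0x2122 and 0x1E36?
Convert 0x2122 (hexadecimal) → 2×4096 + 1×256 + 2×16 + 2 = 8482 (decimal)
Convert 0x1E36 (hexadecimal) → 1×4096 + 14×256 + 3×16 + 6 = 7734 (decimal)
Difference: |8482 - 7734| = 748
748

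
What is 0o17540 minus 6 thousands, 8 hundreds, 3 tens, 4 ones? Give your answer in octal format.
Convert 0o17540 (octal) → 1×4096 + 7×512 + 5×64 + 4×8 = 8032 (decimal)
Convert 6 thousands, 8 hundreds, 3 tens, 4 ones (place-value notation) → 6×1000 + 8×100 + 3×10 + 4 = 6834 (decimal)
Compute 8032 - 6834 = 1198
Convert 1198 (decimal) → 1198 = 2×512 + 2×64 + 5×8 + 6 → 0o2256 (octal)
0o2256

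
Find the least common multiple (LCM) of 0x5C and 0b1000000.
Convert 0x5C (hexadecimal) → 5×16 + 12 = 92 (decimal)
Convert 0b1000000 (binary) → 64 (decimal)
Compute lcm(92, 64) = 1472
1472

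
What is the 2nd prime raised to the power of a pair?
Convert the 2nd prime (prime index) → 3 (decimal)
Convert a pair (colloquial) → 2 (decimal)
Compute 3 ^ 2 = 9
9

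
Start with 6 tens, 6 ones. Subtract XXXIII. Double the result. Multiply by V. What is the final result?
Convert 6 tens, 6 ones (place-value notation) → 6×10 + 6 = 66 (decimal)
Start: 66
Convert XXXIII (Roman numeral) → 10 + 10 + 10 + 1 + 1 + 1 = 33 (decimal)
66 - 33 = 33
33 × 2 = 66
Convert V (Roman numeral) → 5 (decimal)
66 × 5 = 330
330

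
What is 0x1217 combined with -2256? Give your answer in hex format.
Convert 0x1217 (hexadecimal) → 1×4096 + 2×256 + 1×16 + 7 = 4631 (decimal)
Compute 4631 + -2256 = 2375
Convert 2375 (decimal) → 2375 = 9×256 + 4×16 + 7 → 0x947 (hexadecimal)
0x947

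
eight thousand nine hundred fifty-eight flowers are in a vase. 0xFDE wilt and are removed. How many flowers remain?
Convert eight thousand nine hundred fifty-eight (English words) → 8×1000 + 9×100 + 58 = 8958 (decimal)
Convert 0xFDE (hexadecimal) → 15×256 + 13×16 + 14 = 4062 (decimal)
Compute 8958 - 4062 = 4896
4896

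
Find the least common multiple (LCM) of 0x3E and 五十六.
Convert 0x3E (hexadecimal) → 3×16 + 14 = 62 (decimal)
Convert 五十六 (Chinese numeral) → 5×10 + 6 = 56 (decimal)
Compute lcm(62, 56) = 1736
1736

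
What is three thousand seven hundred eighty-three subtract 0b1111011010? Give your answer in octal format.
Convert three thousand seven hundred eighty-three (English words) → 3×1000 + 7×100 + 83 = 3783 (decimal)
Convert 0b1111011010 (binary) → 512 + 256 + 128 + 64 + 16 + 8 + 2 = 986 (decimal)
Compute 3783 - 986 = 2797
Convert 2797 (decimal) → 2797 = 5×512 + 3×64 + 5×8 + 5 → 0o5355 (octal)
0o5355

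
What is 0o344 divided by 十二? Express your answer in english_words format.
Convert 0o344 (octal) → 3×64 + 4×8 + 4 = 228 (decimal)
Convert 十二 (Chinese numeral) → 1×10 + 2 = 12 (decimal)
Compute 228 ÷ 12 = 19
Convert 19 (decimal) → nineteen (English words)
nineteen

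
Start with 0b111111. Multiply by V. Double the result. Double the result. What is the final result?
Convert 0b111111 (binary) → 32 + 16 + 8 + 4 + 2 + 1 = 63 (decimal)
Start: 63
Convert V (Roman numeral) → 5 (decimal)
63 × 5 = 315
315 × 2 = 630
630 × 2 = 1260
1260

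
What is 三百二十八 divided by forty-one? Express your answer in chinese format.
Convert 三百二十八 (Chinese numeral) → 3×100 + 2×10 + 8 = 328 (decimal)
Convert forty-one (English words) → 41 (decimal)
Compute 328 ÷ 41 = 8
Convert 8 (decimal) → 八 (Chinese numeral)
八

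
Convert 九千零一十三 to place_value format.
Convert 九千零一十三 (Chinese numeral) → 9×1000 + 1×10 + 3 = 9013 (decimal)
Convert 9013 (decimal) → 9013 = 9×1000 + 1×10 + 3 → 9 thousands, 1 ten, 3 ones (place-value notation)
9 thousands, 1 ten, 3 ones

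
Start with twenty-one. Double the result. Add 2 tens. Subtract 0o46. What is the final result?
Convert twenty-one (English words) → 21 (decimal)
Start: 21
21 × 2 = 42
Convert 2 tens (place-value notation) → 2×10 = 20 (decimal)
42 + 20 = 62
Convert 0o46 (octal) → 4×8 + 6 = 38 (decimal)
62 - 38 = 24
24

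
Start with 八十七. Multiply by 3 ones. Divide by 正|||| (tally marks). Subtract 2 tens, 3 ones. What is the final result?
Convert 八十七 (Chinese numeral) → 8×10 + 7 = 87 (decimal)
Start: 87
Convert 3 ones (place-value notation) → 3 (decimal)
87 × 3 = 261
Convert 正|||| (tally marks) → 5 + 4 = 9 (decimal)
261 ÷ 9 = 29
Convert 2 tens, 3 ones (place-value notation) → 2×10 + 3 = 23 (decimal)
29 - 23 = 6
6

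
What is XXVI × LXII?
Convert XXVI (Roman numeral) → 10 + 10 + 5 + 1 = 26 (decimal)
Convert LXII (Roman numeral) → 50 + 10 + 1 + 1 = 62 (decimal)
Compute 26 × 62 = 1612
1612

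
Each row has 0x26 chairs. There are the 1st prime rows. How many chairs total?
Convert 0x26 (hexadecimal) → 2×16 + 6 = 38 (decimal)
Convert the 1st prime (prime index) → 2 (decimal)
Compute 38 × 2 = 76
76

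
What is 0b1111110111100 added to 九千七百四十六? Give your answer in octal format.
Convert 0b1111110111100 (binary) → 4096 + 2048 + 1024 + 512 + 256 + 128 + 32 + 16 + 8 + 4 = 8124 (decimal)
Convert 九千七百四十六 (Chinese numeral) → 9×1000 + 7×100 + 4×10 + 6 = 9746 (decimal)
Compute 8124 + 9746 = 17870
Convert 17870 (decimal) → 17870 = 4×4096 + 2×512 + 7×64 + 1×8 + 6 → 0o42716 (octal)
0o42716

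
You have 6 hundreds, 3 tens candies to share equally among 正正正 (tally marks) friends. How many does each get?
Convert 6 hundreds, 3 tens (place-value notation) → 6×100 + 3×10 = 630 (decimal)
Convert 正正正 (tally marks) → 5 + 5 + 5 = 15 (decimal)
Compute 630 ÷ 15 = 42
42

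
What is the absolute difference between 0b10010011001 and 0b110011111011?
Convert 0b10010011001 (binary) → 1024 + 128 + 16 + 8 + 1 = 1177 (decimal)
Convert 0b110011111011 (binary) → 2048 + 1024 + 128 + 64 + 32 + 16 + 8 + 2 + 1 = 3323 (decimal)
Compute |1177 - 3323| = 2146
2146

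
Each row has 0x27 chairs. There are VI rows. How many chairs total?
Convert 0x27 (hexadecimal) → 2×16 + 7 = 39 (decimal)
Convert VI (Roman numeral) → 5 + 1 = 6 (decimal)
Compute 39 × 6 = 234
234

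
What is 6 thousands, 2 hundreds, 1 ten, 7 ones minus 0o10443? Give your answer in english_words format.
Convert 6 thousands, 2 hundreds, 1 ten, 7 ones (place-value notation) → 6×1000 + 2×100 + 1×10 + 7 = 6217 (decimal)
Convert 0o10443 (octal) → 1×4096 + 4×64 + 4×8 + 3 = 4387 (decimal)
Compute 6217 - 4387 = 1830
Convert 1830 (decimal) → 1830 = 1×1000 + 8×100 + 30 → one thousand eight hundred thirty (English words)
one thousand eight hundred thirty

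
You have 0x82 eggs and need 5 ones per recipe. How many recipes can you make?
Convert 0x82 (hexadecimal) → 8×16 + 2 = 130 (decimal)
Convert 5 ones (place-value notation) → 5 (decimal)
Compute 130 ÷ 5 = 26
26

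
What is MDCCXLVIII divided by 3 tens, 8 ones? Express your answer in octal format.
Convert MDCCXLVIII (Roman numeral) → 1000 + 500 + 100 + 100 + 40 + 5 + 1 + 1 + 1 = 1748 (decimal)
Convert 3 tens, 8 ones (place-value notation) → 3×10 + 8 = 38 (decimal)
Compute 1748 ÷ 38 = 46
Convert 46 (decimal) → 46 = 5×8 + 6 → 0o56 (octal)
0o56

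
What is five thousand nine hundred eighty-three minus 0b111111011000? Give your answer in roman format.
Convert five thousand nine hundred eighty-three (English words) → 5×1000 + 9×100 + 83 = 5983 (decimal)
Convert 0b111111011000 (binary) → 2048 + 1024 + 512 + 256 + 128 + 64 + 16 + 8 = 4056 (decimal)
Compute 5983 - 4056 = 1927
Convert 1927 (decimal) → 1927 = 1000 + 900 + 10 + 10 + 5 + 1 + 1 → MCMXXVII (Roman numeral)
MCMXXVII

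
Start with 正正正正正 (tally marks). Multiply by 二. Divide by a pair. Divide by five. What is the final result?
Convert 正正正正正 (tally marks) → 5 + 5 + 5 + 5 + 5 = 25 (decimal)
Start: 25
Convert 二 (Chinese numeral) → 2 (decimal)
25 × 2 = 50
Convert a pair (colloquial) → 2 (decimal)
50 ÷ 2 = 25
Convert five (English words) → 5 (decimal)
25 ÷ 5 = 5
5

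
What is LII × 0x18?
Convert LII (Roman numeral) → 50 + 1 + 1 = 52 (decimal)
Convert 0x18 (hexadecimal) → 1×16 + 8 = 24 (decimal)
Compute 52 × 24 = 1248
1248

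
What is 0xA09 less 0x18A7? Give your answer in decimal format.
Convert 0xA09 (hexadecimal) → 10×256 + 9 = 2569 (decimal)
Convert 0x18A7 (hexadecimal) → 1×4096 + 8×256 + 10×16 + 7 = 6311 (decimal)
Compute 2569 - 6311 = -3742
-3742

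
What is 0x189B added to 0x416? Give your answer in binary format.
Convert 0x189B (hexadecimal) → 1×4096 + 8×256 + 9×16 + 11 = 6299 (decimal)
Convert 0x416 (hexadecimal) → 4×256 + 1×16 + 6 = 1046 (decimal)
Compute 6299 + 1046 = 7345
Convert 7345 (decimal) → 7345 = 4096 + 2048 + 1024 + 128 + 32 + 16 + 1 → 0b1110010110001 (binary)
0b1110010110001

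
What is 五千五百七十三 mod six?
Convert 五千五百七十三 (Chinese numeral) → 5×1000 + 5×100 + 7×10 + 3 = 5573 (decimal)
Convert six (English words) → 6 (decimal)
Compute 5573 mod 6 = 5
5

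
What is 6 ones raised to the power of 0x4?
Convert 6 ones (place-value notation) → 6 (decimal)
Convert 0x4 (hexadecimal) → 4 (decimal)
Compute 6 ^ 4 = 1296
1296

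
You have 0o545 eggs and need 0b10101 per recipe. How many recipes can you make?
Convert 0o545 (octal) → 5×64 + 4×8 + 5 = 357 (decimal)
Convert 0b10101 (binary) → 16 + 4 + 1 = 21 (decimal)
Compute 357 ÷ 21 = 17
17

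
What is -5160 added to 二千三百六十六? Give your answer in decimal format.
Convert 二千三百六十六 (Chinese numeral) → 2×1000 + 3×100 + 6×10 + 6 = 2366 (decimal)
Compute -5160 + 2366 = -2794
-2794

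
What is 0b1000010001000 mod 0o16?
Convert 0b1000010001000 (binary) → 4096 + 128 + 8 = 4232 (decimal)
Convert 0o16 (octal) → 1×8 + 6 = 14 (decimal)
Compute 4232 mod 14 = 4
4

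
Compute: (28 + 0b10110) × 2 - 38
Convert 0b10110 (binary) → 16 + 4 + 2 = 22 (decimal)
Expression in decimal: (28 + 22) × 2 - 38
Parentheses first: 28 + 22 = 50
Multiply: 50 × 2 = 100
Subtract: 100 - 38 = 62
62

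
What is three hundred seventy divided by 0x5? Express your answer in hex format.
Convert three hundred seventy (English words) → 3×100 + 70 = 370 (decimal)
Convert 0x5 (hexadecimal) → 5 (decimal)
Compute 370 ÷ 5 = 74
Convert 74 (decimal) → 74 = 4×16 + 10 → 0x4A (hexadecimal)
0x4A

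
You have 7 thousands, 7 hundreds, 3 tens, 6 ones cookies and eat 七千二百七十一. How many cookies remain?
Convert 7 thousands, 7 hundreds, 3 tens, 6 ones (place-value notation) → 7×1000 + 7×100 + 3×10 + 6 = 7736 (decimal)
Convert 七千二百七十一 (Chinese numeral) → 7×1000 + 2×100 + 7×10 + 1 = 7271 (decimal)
Compute 7736 - 7271 = 465
465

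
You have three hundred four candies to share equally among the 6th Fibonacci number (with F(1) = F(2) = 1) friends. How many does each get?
Convert three hundred four (English words) → 3×100 + 4 = 304 (decimal)
Convert the 6th Fibonacci number (with F(1) = F(2) = 1) (Fibonacci index) → 1, 1, 2, 3, 5, 8 → 8 (decimal)
Compute 304 ÷ 8 = 38
38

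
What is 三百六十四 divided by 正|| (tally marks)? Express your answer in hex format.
Convert 三百六十四 (Chinese numeral) → 3×100 + 6×10 + 4 = 364 (decimal)
Convert 正|| (tally marks) → 5 + 2 = 7 (decimal)
Compute 364 ÷ 7 = 52
Convert 52 (decimal) → 52 = 3×16 + 4 → 0x34 (hexadecimal)
0x34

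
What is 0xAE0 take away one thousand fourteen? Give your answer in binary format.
Convert 0xAE0 (hexadecimal) → 10×256 + 14×16 = 2784 (decimal)
Convert one thousand fourteen (English words) → 1×1000 + 14 = 1014 (decimal)
Compute 2784 - 1014 = 1770
Convert 1770 (decimal) → 1770 = 1024 + 512 + 128 + 64 + 32 + 8 + 2 → 0b11011101010 (binary)
0b11011101010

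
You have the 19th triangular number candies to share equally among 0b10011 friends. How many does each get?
Convert the 19th triangular number (triangular index) → 19×20/2 = 190 (decimal)
Convert 0b10011 (binary) → 16 + 2 + 1 = 19 (decimal)
Compute 190 ÷ 19 = 10
10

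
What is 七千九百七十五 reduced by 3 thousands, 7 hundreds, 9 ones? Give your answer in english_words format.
Convert 七千九百七十五 (Chinese numeral) → 7×1000 + 9×100 + 7×10 + 5 = 7975 (decimal)
Convert 3 thousands, 7 hundreds, 9 ones (place-value notation) → 3×1000 + 7×100 + 9 = 3709 (decimal)
Compute 7975 - 3709 = 4266
Convert 4266 (decimal) → 4266 = 4×1000 + 2×100 + 66 → four thousand two hundred sixty-six (English words)
four thousand two hundred sixty-six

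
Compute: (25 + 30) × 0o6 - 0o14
Convert 0o6 (octal) → 6 (decimal)
Convert 0o14 (octal) → 1×8 + 4 = 12 (decimal)
Expression in decimal: (25 + 30) × 6 - 12
Parentheses first: 25 + 30 = 55
Multiply: 55 × 6 = 330
Subtract: 330 - 12 = 318
318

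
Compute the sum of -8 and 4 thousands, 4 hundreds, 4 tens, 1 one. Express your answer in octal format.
Convert 4 thousands, 4 hundreds, 4 tens, 1 one (place-value notation) → 4×1000 + 4×100 + 4×10 + 1 = 4441 (decimal)
Compute -8 + 4441 = 4433
Convert 4433 (decimal) → 4433 = 1×4096 + 5×64 + 2×8 + 1 → 0o10521 (octal)
0o10521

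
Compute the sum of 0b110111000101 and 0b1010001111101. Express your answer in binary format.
Convert 0b110111000101 (binary) → 2048 + 1024 + 256 + 128 + 64 + 4 + 1 = 3525 (decimal)
Convert 0b1010001111101 (binary) → 4096 + 1024 + 64 + 32 + 16 + 8 + 4 + 1 = 5245 (decimal)
Compute 3525 + 5245 = 8770
Convert 8770 (decimal) → 8770 = 8192 + 512 + 64 + 2 → 0b10001001000010 (binary)
0b10001001000010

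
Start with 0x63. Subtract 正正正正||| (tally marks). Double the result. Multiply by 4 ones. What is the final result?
Convert 0x63 (hexadecimal) → 6×16 + 3 = 99 (decimal)
Start: 99
Convert 正正正正||| (tally marks) → 5 + 5 + 5 + 5 + 3 = 23 (decimal)
99 - 23 = 76
76 × 2 = 152
Convert 4 ones (place-value notation) → 4 (decimal)
152 × 4 = 608
608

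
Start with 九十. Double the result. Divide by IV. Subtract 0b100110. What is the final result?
Convert 九十 (Chinese numeral) → 9×10 = 90 (decimal)
Start: 90
90 × 2 = 180
Convert IV (Roman numeral) → 4 (decimal)
180 ÷ 4 = 45
Convert 0b100110 (binary) → 32 + 4 + 2 = 38 (decimal)
45 - 38 = 7
7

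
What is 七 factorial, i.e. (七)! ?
Convert 七 (Chinese numeral) → 7 (decimal)
Compute 7! = 5040
5040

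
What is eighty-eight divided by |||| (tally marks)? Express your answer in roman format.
Convert eighty-eight (English words) → 88 (decimal)
Convert |||| (tally marks) → 4 (decimal)
Compute 88 ÷ 4 = 22
Convert 22 (decimal) → 22 = 10 + 10 + 1 + 1 → XXII (Roman numeral)
XXII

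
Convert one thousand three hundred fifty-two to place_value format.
Convert one thousand three hundred fifty-two (English words) → 1×1000 + 3×100 + 52 = 1352 (decimal)
Convert 1352 (decimal) → 1352 = 1×1000 + 3×100 + 5×10 + 2 → 1 thousand, 3 hundreds, 5 tens, 2 ones (place-value notation)
1 thousand, 3 hundreds, 5 tens, 2 ones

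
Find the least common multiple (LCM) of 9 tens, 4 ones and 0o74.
Convert 9 tens, 4 ones (place-value notation) → 9×10 + 4 = 94 (decimal)
Convert 0o74 (octal) → 7×8 + 4 = 60 (decimal)
Compute lcm(94, 60) = 2820
2820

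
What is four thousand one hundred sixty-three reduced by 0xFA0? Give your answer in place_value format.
Convert four thousand one hundred sixty-three (English words) → 4×1000 + 1×100 + 63 = 4163 (decimal)
Convert 0xFA0 (hexadecimal) → 15×256 + 10×16 = 4000 (decimal)
Compute 4163 - 4000 = 163
Convert 163 (decimal) → 163 = 1×100 + 6×10 + 3 → 1 hundred, 6 tens, 3 ones (place-value notation)
1 hundred, 6 tens, 3 ones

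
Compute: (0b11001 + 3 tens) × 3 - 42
Convert 0b11001 (binary) → 16 + 8 + 1 = 25 (decimal)
Convert 3 tens (place-value notation) → 3×10 = 30 (decimal)
Expression in decimal: (25 + 30) × 3 - 42
Parentheses first: 25 + 30 = 55
Multiply: 55 × 3 = 165
Subtract: 165 - 42 = 123
123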